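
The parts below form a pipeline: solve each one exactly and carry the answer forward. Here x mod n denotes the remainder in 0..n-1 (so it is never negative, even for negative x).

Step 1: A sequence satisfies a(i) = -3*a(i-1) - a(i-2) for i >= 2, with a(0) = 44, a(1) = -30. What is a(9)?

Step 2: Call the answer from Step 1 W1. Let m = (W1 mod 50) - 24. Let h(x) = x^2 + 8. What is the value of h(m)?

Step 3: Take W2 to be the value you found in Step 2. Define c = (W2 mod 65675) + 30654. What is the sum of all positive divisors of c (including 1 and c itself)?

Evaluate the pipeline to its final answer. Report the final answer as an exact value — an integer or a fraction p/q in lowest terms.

61848

Step 1: a(2) = -3*(-30) - 1*(44) = 46; iterating: a(2)=46, a(3)=-108, a(4)=278, a(5)=-726, a(6)=1900, a(7)=-4974, a(8)=13022, a(9)=-34092; answer -34092
Step 2: W1 = -34092; m = -16; 1*(-16)^2 + 8 = (256) + (8) = 264; answer 264
Step 3: W2 = 264; c = 30918; 30918 = 2 * 3 * 5153; sigma = (1 + 2) * (1 + 3) * (1 + 5153) = 3 * 4 * 5154 = 61848; answer 61848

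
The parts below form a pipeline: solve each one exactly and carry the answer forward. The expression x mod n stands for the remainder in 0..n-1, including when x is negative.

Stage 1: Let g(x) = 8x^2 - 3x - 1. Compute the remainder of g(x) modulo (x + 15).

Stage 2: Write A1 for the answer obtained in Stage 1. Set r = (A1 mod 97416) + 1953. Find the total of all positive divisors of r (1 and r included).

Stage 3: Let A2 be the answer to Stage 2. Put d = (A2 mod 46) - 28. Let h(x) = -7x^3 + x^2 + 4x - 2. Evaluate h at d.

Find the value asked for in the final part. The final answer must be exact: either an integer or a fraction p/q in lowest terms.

50

Stage 1: remainder = value at the root: 8*(-15)^2 - 3*(-15)^1 - 1 = (1800) + (45) + (-1) = 1844; answer 1844
Stage 2: A1 = 1844; r = 3797; 3797 is prime, so its only divisors are 1 and 3797; sigma = 1 + 3797 = 3798; answer 3798
Stage 3: A2 = 3798; d = -2; -7*(-2)^3 + 1*(-2)^2 + 4*(-2)^1 - 2 = (56) + (4) + (-8) + (-2) = 50; answer 50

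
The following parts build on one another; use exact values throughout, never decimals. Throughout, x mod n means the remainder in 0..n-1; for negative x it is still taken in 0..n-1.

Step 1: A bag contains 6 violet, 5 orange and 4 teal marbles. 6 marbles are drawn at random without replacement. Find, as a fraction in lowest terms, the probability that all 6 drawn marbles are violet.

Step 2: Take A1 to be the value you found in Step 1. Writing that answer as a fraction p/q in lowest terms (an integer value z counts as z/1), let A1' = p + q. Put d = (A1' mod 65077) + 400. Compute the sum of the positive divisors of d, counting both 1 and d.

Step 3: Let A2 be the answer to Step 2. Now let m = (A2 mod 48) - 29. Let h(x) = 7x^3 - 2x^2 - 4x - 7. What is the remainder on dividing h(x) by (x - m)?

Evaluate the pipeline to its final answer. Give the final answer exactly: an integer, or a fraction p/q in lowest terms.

-172296

Step 1: total draws C(15,6) = 5005; favorable C(6,6) = 1; P = 1/5005; answer 1/5005
Step 2: A1 = 1/5005; threaded value p + q = 5006; d = 5406; 5406 = 2 * 3 * 17 * 53; sigma = (1 + 2) * (1 + 3) * (1 + 17) * (1 + 53) = 3 * 4 * 18 * 54 = 11664; answer 11664
Step 3: A2 = 11664; m = -29; remainder = value at the root: 7*(-29)^3 - 2*(-29)^2 - 4*(-29)^1 - 7 = (-170723) + (-1682) + (116) + (-7) = -172296; answer -172296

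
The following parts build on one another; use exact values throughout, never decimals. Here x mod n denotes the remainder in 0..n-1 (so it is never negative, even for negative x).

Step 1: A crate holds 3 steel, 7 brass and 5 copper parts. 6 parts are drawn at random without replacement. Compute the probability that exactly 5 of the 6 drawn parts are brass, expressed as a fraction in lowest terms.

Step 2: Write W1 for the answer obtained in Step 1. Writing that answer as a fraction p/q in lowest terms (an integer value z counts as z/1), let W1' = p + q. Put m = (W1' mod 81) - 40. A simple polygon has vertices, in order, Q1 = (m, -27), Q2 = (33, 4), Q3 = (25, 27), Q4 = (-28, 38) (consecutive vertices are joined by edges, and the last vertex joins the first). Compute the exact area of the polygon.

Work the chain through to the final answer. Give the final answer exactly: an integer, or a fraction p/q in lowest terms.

Step 1: total draws C(15,6) = 5005; favorable C(7,5)*C(8,1) = 168; P = 24/715; answer 24/715
Step 2: W1 = 24/715; threaded value p + q = 739; m = -30; cross terms: (-30*4 - 33*-27)=771, (33*27 - 25*4)=791, (25*38 - -28*27)=1706, (-28*-27 - -30*38)=1896; twice the area = |5164| = 5164; area = 2582; answer 2582

2582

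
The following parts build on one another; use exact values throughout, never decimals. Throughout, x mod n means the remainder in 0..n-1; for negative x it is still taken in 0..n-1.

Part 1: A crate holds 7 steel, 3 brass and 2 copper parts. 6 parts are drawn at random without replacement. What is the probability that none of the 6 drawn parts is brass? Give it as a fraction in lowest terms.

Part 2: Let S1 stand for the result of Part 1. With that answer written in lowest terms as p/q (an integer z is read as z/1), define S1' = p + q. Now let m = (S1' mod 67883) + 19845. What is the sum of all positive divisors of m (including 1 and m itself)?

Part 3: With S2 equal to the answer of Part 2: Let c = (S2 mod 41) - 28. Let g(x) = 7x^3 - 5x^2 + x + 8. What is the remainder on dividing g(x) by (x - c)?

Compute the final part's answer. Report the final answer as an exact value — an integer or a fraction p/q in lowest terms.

2171

Part 1: total draws C(12,6) = 924; favorable C(9,6) = 84; P = 1/11; answer 1/11
Part 2: S1 = 1/11; threaded value p + q = 12; m = 19857; 19857 = 3 * 6619; sigma = (1 + 3) * (1 + 6619) = 4 * 6620 = 26480; answer 26480
Part 3: S2 = 26480; c = 7; remainder = value at the root: 7*(7)^3 - 5*(7)^2 + 1*(7)^1 + 8 = (2401) + (-245) + (7) + (8) = 2171; answer 2171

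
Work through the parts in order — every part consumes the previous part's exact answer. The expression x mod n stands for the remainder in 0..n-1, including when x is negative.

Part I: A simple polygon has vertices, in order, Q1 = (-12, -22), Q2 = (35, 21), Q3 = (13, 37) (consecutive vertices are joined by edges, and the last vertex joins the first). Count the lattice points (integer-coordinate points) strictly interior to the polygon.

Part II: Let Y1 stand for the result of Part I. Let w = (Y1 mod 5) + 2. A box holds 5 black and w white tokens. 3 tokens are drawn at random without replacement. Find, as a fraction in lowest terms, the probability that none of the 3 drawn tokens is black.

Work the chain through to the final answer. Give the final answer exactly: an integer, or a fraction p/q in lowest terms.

1/12

Part I: cross terms: (-12*21 - 35*-22)=518, (35*37 - 13*21)=1022, (13*-22 - -12*37)=158; twice the area = |1698| = 1698; area = 849; boundary points = 1 + 2 + 1 = 4; strictly interior points = area - boundary/2 + 1 = 848; answer 848
Part II: Y1 = 848; w = 5; total draws C(10,3) = 120; favorable C(5,3) = 10; P = 1/12; answer 1/12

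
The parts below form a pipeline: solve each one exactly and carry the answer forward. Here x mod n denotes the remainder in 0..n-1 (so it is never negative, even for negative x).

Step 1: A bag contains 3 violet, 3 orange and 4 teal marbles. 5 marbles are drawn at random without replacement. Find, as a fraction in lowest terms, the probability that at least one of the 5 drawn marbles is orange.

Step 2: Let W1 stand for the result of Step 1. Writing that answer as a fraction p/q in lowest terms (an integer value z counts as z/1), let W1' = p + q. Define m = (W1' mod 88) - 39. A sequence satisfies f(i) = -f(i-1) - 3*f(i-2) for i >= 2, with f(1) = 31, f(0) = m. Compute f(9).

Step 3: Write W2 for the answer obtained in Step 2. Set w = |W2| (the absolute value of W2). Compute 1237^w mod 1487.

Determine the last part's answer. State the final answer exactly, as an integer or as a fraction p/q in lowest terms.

200

Step 1: total draws C(10,5) = 252; complement C(7,5) = 21; favorable 252 - 21 = 231; P = 11/12; answer 11/12
Step 2: W1 = 11/12; threaded value p + q = 23; m = -16; f(2) = -1*(31) - 3*(-16) = 17; iterating: f(2)=17, f(3)=-110, f(4)=59, f(5)=271, f(6)=-448, f(7)=-365, f(8)=1709, f(9)=-614; answer -614
Step 3: W2 = -614; w = 614; squarings mod 1487: 1237^1=1237, 1237^2=46, 1237^4=629, 1237^8=99, 1237^16=879, 1237^32=888, 1237^64=434, 1237^128=994, 1237^256=668, 1237^512=124; 1237^614 = 1237^2 * 1237^4 * 1237^32 * 1237^64 * 1237^512 = 200 (mod 1487); answer 200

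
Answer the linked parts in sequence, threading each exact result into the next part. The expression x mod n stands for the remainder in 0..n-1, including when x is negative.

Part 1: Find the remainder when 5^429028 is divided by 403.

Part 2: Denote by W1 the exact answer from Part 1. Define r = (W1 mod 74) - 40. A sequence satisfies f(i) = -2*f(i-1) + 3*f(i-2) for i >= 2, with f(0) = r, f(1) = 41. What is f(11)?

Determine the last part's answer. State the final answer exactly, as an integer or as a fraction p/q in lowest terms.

3587207

Part 1: squarings mod 403: 5^1=5, 5^2=25, 5^4=222, 5^8=118, 5^16=222, 5^32=118, 5^64=222, 5^128=118, 5^256=222, 5^512=118, 5^1024=222, 5^2048=118, 5^4096=222, 5^8192=118, 5^16384=222, 5^32768=118, 5^65536=222, 5^131072=118, 5^262144=222; 5^429028 = 5^4 * 5^32 * 5^64 * 5^128 * 5^256 * 5^512 * 5^2048 * 5^32768 * 5^131072 * 5^262144 = 222 (mod 403); answer 222
Part 2: W1 = 222; r = -40; f(2) = -2*(41) + 3*(-40) = -202; iterating: f(2)=-202, f(3)=527, f(4)=-1660, f(5)=4901, f(6)=-14782, f(7)=44267, f(8)=-132880, f(9)=398561, f(10)=-1195762, f(11)=3587207; answer 3587207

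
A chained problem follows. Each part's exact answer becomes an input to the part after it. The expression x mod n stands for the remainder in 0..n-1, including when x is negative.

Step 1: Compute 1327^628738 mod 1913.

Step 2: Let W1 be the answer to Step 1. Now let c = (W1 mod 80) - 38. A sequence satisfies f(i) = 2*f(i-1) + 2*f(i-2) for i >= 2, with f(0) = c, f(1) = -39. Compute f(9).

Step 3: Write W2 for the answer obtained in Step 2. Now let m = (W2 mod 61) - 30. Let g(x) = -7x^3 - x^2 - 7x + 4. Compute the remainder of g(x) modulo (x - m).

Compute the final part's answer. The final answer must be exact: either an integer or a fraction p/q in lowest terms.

2405

Step 1: squarings mod 1913: 1327^1=1327, 1327^2=969, 1327^4=1591, 1327^8=382, 1327^16=536, 1327^32=346, 1327^64=1110, 1327^128=128, 1327^256=1080, 1327^512=1383, 1327^1024=1602, 1327^2048=1071, 1327^4096=1154, 1327^8192=268, 1327^16384=1043, 1327^32768=1265, 1327^65536=957, 1327^131072=1435, 1327^262144=837, 1327^524288=411; 1327^628738 = 1327^2 * 1327^2048 * 1327^4096 * 1327^32768 * 1327^65536 * 1327^524288 = 1794 (mod 1913); answer 1794
Step 2: W1 = 1794; c = -4; f(2) = 2*(-39) + 2*(-4) = -86; iterating: f(2)=-86, f(3)=-250, f(4)=-672, f(5)=-1844, f(6)=-5032, f(7)=-13752, f(8)=-37568, f(9)=-102640; answer -102640
Step 3: W2 = -102640; m = -7; remainder = value at the root: -7*(-7)^3 - 1*(-7)^2 - 7*(-7)^1 + 4 = (2401) + (-49) + (49) + (4) = 2405; answer 2405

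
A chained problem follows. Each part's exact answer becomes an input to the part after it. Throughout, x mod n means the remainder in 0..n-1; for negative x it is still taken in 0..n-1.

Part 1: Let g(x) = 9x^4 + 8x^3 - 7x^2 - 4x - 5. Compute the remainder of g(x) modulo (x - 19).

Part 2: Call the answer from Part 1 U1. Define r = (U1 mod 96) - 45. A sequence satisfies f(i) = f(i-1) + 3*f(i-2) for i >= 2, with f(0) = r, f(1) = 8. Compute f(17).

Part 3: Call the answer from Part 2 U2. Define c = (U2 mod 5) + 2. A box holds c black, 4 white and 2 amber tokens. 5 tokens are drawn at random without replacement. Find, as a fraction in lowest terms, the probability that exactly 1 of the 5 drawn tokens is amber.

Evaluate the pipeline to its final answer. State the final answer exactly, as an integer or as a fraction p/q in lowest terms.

Part 1: remainder = value at the root: 9*(19)^4 + 8*(19)^3 - 7*(19)^2 - 4*(19)^1 - 5 = (1172889) + (54872) + (-2527) + (-76) + (-5) = 1225153; answer 1225153
Part 2: U1 = 1225153; r = -44; f(2) = 1*(8) + 3*(-44) = -124; iterating: f(2)=-124, f(3)=-100, f(4)=-472, f(5)=-772, f(6)=-2188, f(7)=-4504, f(8)=-11068, f(9)=-24580, f(10)=-57784, f(11)=-131524, f(12)=-304876, f(13)=-699448, f(14)=-1614076, f(15)=-3712420, f(16)=-8554648, f(17)=-19691908; answer -19691908
Part 3: U2 = -19691908; c = 4; total draws C(10,5) = 252; favorable C(2,1)*C(8,4) = 140; P = 5/9; answer 5/9

5/9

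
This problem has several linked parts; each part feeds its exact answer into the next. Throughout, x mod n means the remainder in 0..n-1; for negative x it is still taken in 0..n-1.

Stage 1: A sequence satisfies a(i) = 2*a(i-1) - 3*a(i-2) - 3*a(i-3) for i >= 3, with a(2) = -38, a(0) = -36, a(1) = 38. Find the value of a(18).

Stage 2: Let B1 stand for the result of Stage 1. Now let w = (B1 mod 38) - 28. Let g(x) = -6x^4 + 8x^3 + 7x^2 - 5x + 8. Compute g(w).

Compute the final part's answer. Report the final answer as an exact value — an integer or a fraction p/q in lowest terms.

-424104

Stage 1: a(3) = 2*(-38) - 3*(38) - 3*(-36) = -82; iterating: a(3)=-82, a(4)=-164, a(5)=32, a(6)=802, a(7)=2000, a(8)=1498, a(9)=-5410, a(10)=-21314, a(11)=-30892, a(12)=18388, a(13)=193394, a(14)=424300, a(15)=213254, a(16)=-1426574, a(17)=-4765810, a(18)=-5891660; answer -5891660
Stage 2: B1 = -5891660; w = -16; -6*(-16)^4 + 8*(-16)^3 + 7*(-16)^2 - 5*(-16)^1 + 8 = (-393216) + (-32768) + (1792) + (80) + (8) = -424104; answer -424104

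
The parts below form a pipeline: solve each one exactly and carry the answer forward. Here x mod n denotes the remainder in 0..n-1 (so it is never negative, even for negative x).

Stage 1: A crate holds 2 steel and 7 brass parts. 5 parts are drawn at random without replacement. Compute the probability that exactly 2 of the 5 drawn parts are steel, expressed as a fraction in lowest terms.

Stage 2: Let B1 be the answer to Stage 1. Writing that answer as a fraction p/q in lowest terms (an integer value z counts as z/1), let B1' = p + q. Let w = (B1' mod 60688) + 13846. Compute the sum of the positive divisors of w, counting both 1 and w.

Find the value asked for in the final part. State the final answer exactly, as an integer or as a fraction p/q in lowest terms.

Stage 1: total draws C(9,5) = 126; favorable C(2,2)*C(7,3) = 35; P = 5/18; answer 5/18
Stage 2: B1 = 5/18; threaded value p + q = 23; w = 13869; 13869 = 3^2 * 23 * 67; sigma = (1 + 3 + 9) * (1 + 23) * (1 + 67) = 13 * 24 * 68 = 21216; answer 21216

21216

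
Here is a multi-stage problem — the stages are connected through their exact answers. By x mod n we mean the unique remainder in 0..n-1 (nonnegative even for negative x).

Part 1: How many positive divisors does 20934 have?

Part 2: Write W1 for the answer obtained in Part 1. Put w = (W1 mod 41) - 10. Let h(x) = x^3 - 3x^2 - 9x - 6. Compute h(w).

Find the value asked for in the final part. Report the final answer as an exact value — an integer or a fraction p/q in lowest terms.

Part 1: 20934 = 2 * 3^2 * 1163; number of divisors = (1+1) * (2+1) * (1+1) = 12; answer 12
Part 2: W1 = 12; w = 2; 1*(2)^3 - 3*(2)^2 - 9*(2)^1 - 6 = (8) + (-12) + (-18) + (-6) = -28; answer -28

-28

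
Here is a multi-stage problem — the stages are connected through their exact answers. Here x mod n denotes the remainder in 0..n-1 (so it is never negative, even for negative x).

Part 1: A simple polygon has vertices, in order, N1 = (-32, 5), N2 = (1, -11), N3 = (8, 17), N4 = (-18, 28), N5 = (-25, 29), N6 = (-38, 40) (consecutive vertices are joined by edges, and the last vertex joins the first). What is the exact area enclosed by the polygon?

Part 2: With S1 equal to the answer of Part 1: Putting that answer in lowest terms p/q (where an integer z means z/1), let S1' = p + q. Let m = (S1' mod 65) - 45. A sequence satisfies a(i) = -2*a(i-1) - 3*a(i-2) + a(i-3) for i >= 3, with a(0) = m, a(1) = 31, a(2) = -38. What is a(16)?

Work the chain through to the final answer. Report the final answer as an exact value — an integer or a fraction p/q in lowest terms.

-37574

Part 1: cross terms: (-32*-11 - 1*5)=347, (1*17 - 8*-11)=105, (8*28 - -18*17)=530, (-18*29 - -25*28)=178, (-25*40 - -38*29)=102, (-38*5 - -32*40)=1090; twice the area = |2352| = 2352; area = 1176; answer 1176
Part 2: S1 = 1176; threaded value p + q = 1177; m = -38; a(3) = -2*(-38) - 3*(31) + 1*(-38) = -55; iterating: a(3)=-55, a(4)=255, a(5)=-383, a(6)=-54, a(7)=1512, a(8)=-3245, a(9)=1900, a(10)=7447, a(11)=-23839, a(12)=27237, a(13)=24490, a(14)=-154530, a(15)=262827, a(16)=-37574; answer -37574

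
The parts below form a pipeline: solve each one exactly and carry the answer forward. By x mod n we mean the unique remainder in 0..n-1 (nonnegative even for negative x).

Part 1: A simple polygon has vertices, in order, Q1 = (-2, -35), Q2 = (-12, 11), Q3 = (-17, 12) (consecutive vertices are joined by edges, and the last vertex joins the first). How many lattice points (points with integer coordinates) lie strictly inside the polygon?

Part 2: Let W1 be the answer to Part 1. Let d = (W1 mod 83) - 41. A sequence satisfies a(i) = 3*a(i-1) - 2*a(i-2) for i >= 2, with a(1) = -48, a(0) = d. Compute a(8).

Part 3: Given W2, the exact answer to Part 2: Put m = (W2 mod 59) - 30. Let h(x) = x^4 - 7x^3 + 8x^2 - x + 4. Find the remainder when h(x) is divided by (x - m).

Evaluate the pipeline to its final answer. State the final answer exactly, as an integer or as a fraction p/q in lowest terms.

Part 1: cross terms: (-2*11 - -12*-35)=-442, (-12*12 - -17*11)=43, (-17*-35 - -2*12)=619; twice the area = |220| = 220; area = 110; boundary points = 2 + 1 + 1 = 4; strictly interior points = area - boundary/2 + 1 = 109; answer 109
Part 2: W1 = 109; d = -15; a(2) = 3*(-48) - 2*(-15) = -114; iterating: a(2)=-114, a(3)=-246, a(4)=-510, a(5)=-1038, a(6)=-2094, a(7)=-4206, a(8)=-8430; answer -8430
Part 3: W2 = -8430; m = -23; remainder = value at the root: 1*(-23)^4 - 7*(-23)^3 + 8*(-23)^2 - 1*(-23)^1 + 4 = (279841) + (85169) + (4232) + (23) + (4) = 369269; answer 369269

369269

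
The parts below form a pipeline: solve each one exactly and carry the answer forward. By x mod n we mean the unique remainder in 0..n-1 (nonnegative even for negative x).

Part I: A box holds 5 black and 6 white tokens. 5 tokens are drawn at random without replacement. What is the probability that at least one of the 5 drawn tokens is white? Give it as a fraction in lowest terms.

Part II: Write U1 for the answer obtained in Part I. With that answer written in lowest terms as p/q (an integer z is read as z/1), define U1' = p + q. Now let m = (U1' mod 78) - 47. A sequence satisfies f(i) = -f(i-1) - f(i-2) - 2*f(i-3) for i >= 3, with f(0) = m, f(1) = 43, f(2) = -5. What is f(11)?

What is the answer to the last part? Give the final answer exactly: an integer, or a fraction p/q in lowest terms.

-177

Part I: total draws C(11,5) = 462; complement C(5,5) = 1; favorable 462 - 1 = 461; P = 461/462; answer 461/462
Part II: U1 = 461/462; threaded value p + q = 923; m = 18; f(3) = -1*(-5) - 1*(43) - 2*(18) = -74; iterating: f(3)=-74, f(4)=-7, f(5)=91, f(6)=64, f(7)=-141, f(8)=-105, f(9)=118, f(10)=269, f(11)=-177; answer -177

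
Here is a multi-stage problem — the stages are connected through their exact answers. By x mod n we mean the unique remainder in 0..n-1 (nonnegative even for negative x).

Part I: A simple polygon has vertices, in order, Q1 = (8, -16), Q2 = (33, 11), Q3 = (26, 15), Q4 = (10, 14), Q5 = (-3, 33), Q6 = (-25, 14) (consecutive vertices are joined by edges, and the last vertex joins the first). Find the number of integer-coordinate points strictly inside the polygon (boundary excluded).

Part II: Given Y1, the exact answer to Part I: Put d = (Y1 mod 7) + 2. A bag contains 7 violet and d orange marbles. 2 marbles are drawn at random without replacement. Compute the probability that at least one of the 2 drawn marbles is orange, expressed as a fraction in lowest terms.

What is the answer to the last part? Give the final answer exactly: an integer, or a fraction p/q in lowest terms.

Part I: cross terms: (8*11 - 33*-16)=616, (33*15 - 26*11)=209, (26*14 - 10*15)=214, (10*33 - -3*14)=372, (-3*14 - -25*33)=783, (-25*-16 - 8*14)=288; twice the area = |2482| = 2482; area = 1241; boundary points = 1 + 1 + 1 + 1 + 1 + 3 = 8; strictly interior points = area - boundary/2 + 1 = 1238; answer 1238
Part II: Y1 = 1238; d = 8; total draws C(15,2) = 105; complement C(7,2) = 21; favorable 105 - 21 = 84; P = 4/5; answer 4/5

4/5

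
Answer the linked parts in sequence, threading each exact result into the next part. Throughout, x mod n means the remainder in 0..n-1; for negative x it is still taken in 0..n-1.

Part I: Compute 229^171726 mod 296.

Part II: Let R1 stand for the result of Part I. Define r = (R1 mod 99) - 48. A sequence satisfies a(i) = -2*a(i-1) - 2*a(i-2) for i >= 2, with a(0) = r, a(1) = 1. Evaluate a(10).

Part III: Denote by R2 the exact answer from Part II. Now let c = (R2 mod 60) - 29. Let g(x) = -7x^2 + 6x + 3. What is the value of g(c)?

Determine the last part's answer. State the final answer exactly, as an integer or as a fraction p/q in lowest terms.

Part I: squarings mod 296: 229^1=229, 229^2=49, 229^4=33, 229^8=201, 229^16=145, 229^32=9, 229^64=81, 229^128=49, 229^256=33, 229^512=201, 229^1024=145, 229^2048=9, 229^4096=81, 229^8192=49, 229^16384=33, 229^32768=201, 229^65536=145, 229^131072=9; 229^171726 = 229^2 * 229^4 * 229^8 * 229^64 * 229^128 * 229^512 * 229^1024 * 229^2048 * 229^4096 * 229^32768 * 229^131072 = 137 (mod 296); answer 137
Part II: R1 = 137; r = -10; a(2) = -2*(1) - 2*(-10) = 18; iterating: a(2)=18, a(3)=-38, a(4)=40, a(5)=-4, a(6)=-72, a(7)=152, a(8)=-160, a(9)=16, a(10)=288; answer 288
Part III: R2 = 288; c = 19; -7*(19)^2 + 6*(19)^1 + 3 = (-2527) + (114) + (3) = -2410; answer -2410

-2410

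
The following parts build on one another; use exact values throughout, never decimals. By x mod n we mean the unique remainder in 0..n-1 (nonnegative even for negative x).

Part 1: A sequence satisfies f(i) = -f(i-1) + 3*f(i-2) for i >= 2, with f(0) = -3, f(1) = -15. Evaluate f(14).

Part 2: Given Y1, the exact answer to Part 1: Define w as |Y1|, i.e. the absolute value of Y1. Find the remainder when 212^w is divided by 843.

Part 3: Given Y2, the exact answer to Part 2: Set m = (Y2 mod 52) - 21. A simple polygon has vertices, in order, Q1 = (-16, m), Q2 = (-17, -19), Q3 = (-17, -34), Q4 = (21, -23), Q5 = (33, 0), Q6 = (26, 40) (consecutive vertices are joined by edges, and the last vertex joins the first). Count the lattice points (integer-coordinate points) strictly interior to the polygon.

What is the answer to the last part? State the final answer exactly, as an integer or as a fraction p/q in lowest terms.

Part 1: f(2) = -1*(-15) + 3*(-3) = 6; iterating: f(2)=6, f(3)=-51, f(4)=69, f(5)=-222, f(6)=429, f(7)=-1095, f(8)=2382, f(9)=-5667, f(10)=12813, f(11)=-29814, f(12)=68253, f(13)=-157695, f(14)=362454; answer 362454
Part 2: Y1 = 362454; w = 362454; squarings mod 843: 212^1=212, 212^2=265, 212^4=256, 212^8=625, 212^16=316, 212^32=382, 212^64=85, 212^128=481, 212^256=379, 212^512=331, 212^1024=814, 212^2048=841, 212^4096=4, 212^8192=16, 212^16384=256, 212^32768=625, 212^65536=316, 212^131072=382, 212^262144=85; 212^362454 = 212^2 * 212^4 * 212^16 * 212^64 * 212^128 * 212^256 * 212^512 * 212^1024 * 212^32768 * 212^65536 * 212^262144 = 196 (mod 843); answer 196
Part 3: Y2 = 196; m = 19; cross terms: (-16*-19 - -17*19)=627, (-17*-34 - -17*-19)=255, (-17*-23 - 21*-34)=1105, (21*0 - 33*-23)=759, (33*40 - 26*0)=1320, (26*19 - -16*40)=1134; twice the area = |5200| = 5200; area = 2600; boundary points = 1 + 15 + 1 + 1 + 1 + 21 = 40; strictly interior points = area - boundary/2 + 1 = 2581; answer 2581

2581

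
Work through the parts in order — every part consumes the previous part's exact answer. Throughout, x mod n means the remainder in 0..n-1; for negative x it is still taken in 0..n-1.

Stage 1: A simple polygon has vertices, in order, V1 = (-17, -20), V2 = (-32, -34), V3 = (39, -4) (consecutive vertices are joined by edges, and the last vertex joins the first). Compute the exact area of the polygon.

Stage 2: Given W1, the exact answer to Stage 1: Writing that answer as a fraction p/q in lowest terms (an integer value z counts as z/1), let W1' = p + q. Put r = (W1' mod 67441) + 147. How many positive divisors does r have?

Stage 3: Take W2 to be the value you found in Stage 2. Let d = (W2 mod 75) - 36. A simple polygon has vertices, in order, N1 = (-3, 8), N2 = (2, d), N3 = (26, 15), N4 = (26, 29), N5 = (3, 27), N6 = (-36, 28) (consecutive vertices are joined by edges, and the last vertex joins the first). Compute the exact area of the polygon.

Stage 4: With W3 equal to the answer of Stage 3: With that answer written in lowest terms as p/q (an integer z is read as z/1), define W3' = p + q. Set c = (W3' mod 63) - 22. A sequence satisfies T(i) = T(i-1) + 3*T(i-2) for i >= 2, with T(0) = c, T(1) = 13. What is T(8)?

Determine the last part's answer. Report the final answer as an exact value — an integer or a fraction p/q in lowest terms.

Stage 1: cross terms: (-17*-34 - -32*-20)=-62, (-32*-4 - 39*-34)=1454, (39*-20 - -17*-4)=-848; twice the area = |544| = 544; area = 272; answer 272
Stage 2: W1 = 272; threaded value p + q = 273; r = 420; 420 = 2^2 * 3 * 5 * 7; number of divisors = (2+1) * (1+1) * (1+1) * (1+1) = 24; answer 24
Stage 3: W2 = 24; d = -12; cross terms: (-3*-12 - 2*8)=20, (2*15 - 26*-12)=342, (26*29 - 26*15)=364, (26*27 - 3*29)=615, (3*28 - -36*27)=1056, (-36*8 - -3*28)=-204; twice the area = |2193| = 2193; area = 2193/2; answer 2193/2
Stage 4: W3 = 2193/2; threaded value p + q = 2195; c = 31; T(2) = 1*(13) + 3*(31) = 106; iterating: T(2)=106, T(3)=145, T(4)=463, T(5)=898, T(6)=2287, T(7)=4981, T(8)=11842; answer 11842

11842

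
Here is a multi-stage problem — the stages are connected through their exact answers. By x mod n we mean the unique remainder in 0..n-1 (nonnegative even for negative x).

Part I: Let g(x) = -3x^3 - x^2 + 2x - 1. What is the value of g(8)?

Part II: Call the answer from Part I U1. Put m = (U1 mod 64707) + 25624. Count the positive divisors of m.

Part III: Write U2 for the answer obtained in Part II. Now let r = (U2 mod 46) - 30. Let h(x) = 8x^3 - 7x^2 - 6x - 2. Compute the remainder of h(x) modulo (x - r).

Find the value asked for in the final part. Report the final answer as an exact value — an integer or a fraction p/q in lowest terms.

-23242

Part I: -3*(8)^3 - 1*(8)^2 + 2*(8)^1 - 1 = (-1536) + (-64) + (16) + (-1) = -1585; answer -1585
Part II: U1 = -1585; m = 88746; 88746 = 2 * 3 * 7 * 2113; number of divisors = (1+1) * (1+1) * (1+1) * (1+1) = 16; answer 16
Part III: U2 = 16; r = -14; remainder = value at the root: 8*(-14)^3 - 7*(-14)^2 - 6*(-14)^1 - 2 = (-21952) + (-1372) + (84) + (-2) = -23242; answer -23242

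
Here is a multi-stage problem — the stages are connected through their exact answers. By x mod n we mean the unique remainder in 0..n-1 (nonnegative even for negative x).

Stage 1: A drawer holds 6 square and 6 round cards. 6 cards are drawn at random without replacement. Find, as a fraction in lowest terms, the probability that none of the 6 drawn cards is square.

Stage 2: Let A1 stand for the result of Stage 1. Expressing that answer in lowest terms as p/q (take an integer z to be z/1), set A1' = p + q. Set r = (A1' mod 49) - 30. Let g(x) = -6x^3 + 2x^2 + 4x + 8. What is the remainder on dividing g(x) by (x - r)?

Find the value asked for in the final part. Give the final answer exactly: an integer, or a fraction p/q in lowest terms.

Stage 1: total draws C(12,6) = 924; favorable C(6,6) = 1; P = 1/924; answer 1/924
Stage 2: A1 = 1/924; threaded value p + q = 925; r = 13; remainder = value at the root: -6*(13)^3 + 2*(13)^2 + 4*(13)^1 + 8 = (-13182) + (338) + (52) + (8) = -12784; answer -12784

-12784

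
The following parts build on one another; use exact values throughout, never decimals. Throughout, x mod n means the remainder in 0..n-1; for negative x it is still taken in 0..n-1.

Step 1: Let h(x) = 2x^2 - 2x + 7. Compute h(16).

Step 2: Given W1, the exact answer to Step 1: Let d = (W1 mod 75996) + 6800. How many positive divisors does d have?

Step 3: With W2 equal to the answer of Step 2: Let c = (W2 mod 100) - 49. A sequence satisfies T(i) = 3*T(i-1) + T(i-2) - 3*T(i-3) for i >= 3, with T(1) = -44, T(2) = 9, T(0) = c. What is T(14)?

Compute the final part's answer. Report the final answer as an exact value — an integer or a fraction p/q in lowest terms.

Step 1: 2*(16)^2 - 2*(16)^1 + 7 = (512) + (-32) + (7) = 487; answer 487
Step 2: W1 = 487; d = 7287; 7287 = 3 * 7 * 347; number of divisors = (1+1) * (1+1) * (1+1) = 8; answer 8
Step 3: W2 = 8; c = -41; T(3) = 3*(9) + 1*(-44) - 3*(-41) = 106; iterating: T(3)=106, T(4)=459, T(5)=1456, T(6)=4509, T(7)=13606, T(8)=40959, T(9)=122956, T(10)=369009, T(11)=1107106, T(12)=3321459, T(13)=9964456, T(14)=29893509; answer 29893509

29893509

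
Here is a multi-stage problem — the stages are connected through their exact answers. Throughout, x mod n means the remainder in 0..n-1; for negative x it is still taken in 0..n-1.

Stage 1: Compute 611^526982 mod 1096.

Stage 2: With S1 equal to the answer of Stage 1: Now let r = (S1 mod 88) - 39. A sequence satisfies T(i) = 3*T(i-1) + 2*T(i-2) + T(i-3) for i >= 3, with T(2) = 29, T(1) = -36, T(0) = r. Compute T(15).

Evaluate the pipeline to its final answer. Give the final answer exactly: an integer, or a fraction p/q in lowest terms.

Stage 1: squarings mod 1096: 611^1=611, 611^2=681, 611^4=153, 611^8=393, 611^16=1009, 611^32=993, 611^64=745, 611^128=449, 611^256=1033, 611^512=681, 611^1024=153, 611^2048=393, 611^4096=1009, 611^8192=993, 611^16384=745, 611^32768=449, 611^65536=1033, 611^131072=681, 611^262144=153, 611^524288=393; 611^526982 = 611^2 * 611^4 * 611^128 * 611^512 * 611^2048 * 611^524288 = 1009 (mod 1096); answer 1009
Stage 2: S1 = 1009; r = 2; T(3) = 3*(29) + 2*(-36) + 1*(2) = 17; iterating: T(3)=17, T(4)=73, T(5)=282, T(6)=1009, T(7)=3664, T(8)=13292, T(9)=48213, T(10)=174887, T(11)=634379, T(12)=2301124, T(13)=8347017, T(14)=30277678, T(15)=109828192; answer 109828192

109828192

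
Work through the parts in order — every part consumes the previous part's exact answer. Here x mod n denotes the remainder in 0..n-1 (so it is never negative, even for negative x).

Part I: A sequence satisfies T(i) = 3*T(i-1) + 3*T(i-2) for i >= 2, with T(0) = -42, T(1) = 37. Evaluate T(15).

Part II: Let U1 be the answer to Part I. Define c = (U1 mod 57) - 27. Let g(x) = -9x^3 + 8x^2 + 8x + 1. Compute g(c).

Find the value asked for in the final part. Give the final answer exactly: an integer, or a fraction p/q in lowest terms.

86710

Part I: T(2) = 3*(37) + 3*(-42) = -15; iterating: T(2)=-15, T(3)=66, T(4)=153, T(5)=657, T(6)=2430, T(7)=9261, T(8)=35073, T(9)=133002, T(10)=504225, T(11)=1911681, T(12)=7247718, T(13)=27478197, T(14)=104177745, T(15)=394967826; answer 394967826
Part II: U1 = 394967826; c = -21; -9*(-21)^3 + 8*(-21)^2 + 8*(-21)^1 + 1 = (83349) + (3528) + (-168) + (1) = 86710; answer 86710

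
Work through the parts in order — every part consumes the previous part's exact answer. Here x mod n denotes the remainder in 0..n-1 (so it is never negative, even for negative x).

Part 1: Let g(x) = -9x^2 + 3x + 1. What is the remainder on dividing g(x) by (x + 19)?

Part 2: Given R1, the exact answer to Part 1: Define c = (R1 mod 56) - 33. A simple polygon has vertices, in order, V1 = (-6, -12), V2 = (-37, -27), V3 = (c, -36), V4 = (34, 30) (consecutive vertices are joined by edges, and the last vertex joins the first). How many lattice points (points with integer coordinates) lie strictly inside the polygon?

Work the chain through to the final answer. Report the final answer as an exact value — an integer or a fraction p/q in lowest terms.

1646

Part 1: remainder = value at the root: -9*(-19)^2 + 3*(-19)^1 + 1 = (-3249) + (-57) + (1) = -3305; answer -3305
Part 2: R1 = -3305; c = 22; cross terms: (-6*-27 - -37*-12)=-282, (-37*-36 - 22*-27)=1926, (22*30 - 34*-36)=1884, (34*-12 - -6*30)=-228; twice the area = |3300| = 3300; area = 1650; boundary points = 1 + 1 + 6 + 2 = 10; strictly interior points = area - boundary/2 + 1 = 1646; answer 1646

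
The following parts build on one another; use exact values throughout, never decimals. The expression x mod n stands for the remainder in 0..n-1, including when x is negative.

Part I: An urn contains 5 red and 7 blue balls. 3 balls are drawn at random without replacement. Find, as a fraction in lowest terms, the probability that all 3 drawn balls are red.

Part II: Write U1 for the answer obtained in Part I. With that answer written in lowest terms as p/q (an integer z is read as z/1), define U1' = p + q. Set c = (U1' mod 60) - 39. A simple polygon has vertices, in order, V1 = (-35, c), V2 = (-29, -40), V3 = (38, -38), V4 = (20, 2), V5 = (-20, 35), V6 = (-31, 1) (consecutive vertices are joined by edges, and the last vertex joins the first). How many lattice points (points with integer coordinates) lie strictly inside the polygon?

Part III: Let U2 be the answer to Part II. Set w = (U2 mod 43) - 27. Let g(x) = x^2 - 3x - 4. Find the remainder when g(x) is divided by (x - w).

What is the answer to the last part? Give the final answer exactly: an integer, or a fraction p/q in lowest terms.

500

Part I: total draws C(12,3) = 220; favorable C(5,3) = 10; P = 1/22; answer 1/22
Part II: U1 = 1/22; threaded value p + q = 23; c = -16; cross terms: (-35*-40 - -29*-16)=936, (-29*-38 - 38*-40)=2622, (38*2 - 20*-38)=836, (20*35 - -20*2)=740, (-20*1 - -31*35)=1065, (-31*-16 - -35*1)=531; twice the area = |6730| = 6730; area = 3365; boundary points = 6 + 1 + 2 + 1 + 1 + 1 = 12; strictly interior points = area - boundary/2 + 1 = 3360; answer 3360
Part III: U2 = 3360; w = -21; remainder = value at the root: 1*(-21)^2 - 3*(-21)^1 - 4 = (441) + (63) + (-4) = 500; answer 500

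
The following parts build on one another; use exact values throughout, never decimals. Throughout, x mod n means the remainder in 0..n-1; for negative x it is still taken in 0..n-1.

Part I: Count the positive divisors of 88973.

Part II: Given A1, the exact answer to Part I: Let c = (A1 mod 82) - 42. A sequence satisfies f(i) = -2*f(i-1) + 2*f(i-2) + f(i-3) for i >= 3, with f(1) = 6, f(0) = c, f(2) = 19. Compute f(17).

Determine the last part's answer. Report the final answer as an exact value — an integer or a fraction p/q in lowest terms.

Part I: 88973 = 193 * 461; number of divisors = (1+1) * (1+1) = 4; answer 4
Part II: A1 = 4; c = -38; f(3) = -2*(19) + 2*(6) + 1*(-38) = -64; iterating: f(3)=-64, f(4)=172, f(5)=-453, f(6)=1186, f(7)=-3106, f(8)=8131, f(9)=-21288, f(10)=55732, f(11)=-145909, f(12)=381994, f(13)=-1000074, f(14)=2618227, f(15)=-6854608, f(16)=17945596, f(17)=-46982181; answer -46982181

-46982181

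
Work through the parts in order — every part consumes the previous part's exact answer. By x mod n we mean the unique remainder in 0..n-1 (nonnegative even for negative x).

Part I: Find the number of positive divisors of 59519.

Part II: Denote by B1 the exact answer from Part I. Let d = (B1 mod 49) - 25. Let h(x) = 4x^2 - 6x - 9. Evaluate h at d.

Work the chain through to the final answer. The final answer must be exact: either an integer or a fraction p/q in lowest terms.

1881

Part I: 59519 = 53 * 1123; number of divisors = (1+1) * (1+1) = 4; answer 4
Part II: B1 = 4; d = -21; 4*(-21)^2 - 6*(-21)^1 - 9 = (1764) + (126) + (-9) = 1881; answer 1881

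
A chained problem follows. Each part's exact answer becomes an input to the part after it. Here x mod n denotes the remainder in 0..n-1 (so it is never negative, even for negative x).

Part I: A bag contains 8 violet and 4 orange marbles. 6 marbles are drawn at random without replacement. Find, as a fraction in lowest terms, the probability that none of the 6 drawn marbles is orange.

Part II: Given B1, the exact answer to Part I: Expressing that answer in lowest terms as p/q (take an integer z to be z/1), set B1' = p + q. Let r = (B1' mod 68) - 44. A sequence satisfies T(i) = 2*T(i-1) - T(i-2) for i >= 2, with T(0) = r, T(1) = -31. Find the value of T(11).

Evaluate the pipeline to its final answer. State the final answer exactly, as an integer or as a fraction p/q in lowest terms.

-241

Part I: total draws C(12,6) = 924; favorable C(8,6) = 28; P = 1/33; answer 1/33
Part II: B1 = 1/33; threaded value p + q = 34; r = -10; T(2) = 2*(-31) - 1*(-10) = -52; iterating: T(2)=-52, T(3)=-73, T(4)=-94, T(5)=-115, T(6)=-136, T(7)=-157, T(8)=-178, T(9)=-199, T(10)=-220, T(11)=-241; answer -241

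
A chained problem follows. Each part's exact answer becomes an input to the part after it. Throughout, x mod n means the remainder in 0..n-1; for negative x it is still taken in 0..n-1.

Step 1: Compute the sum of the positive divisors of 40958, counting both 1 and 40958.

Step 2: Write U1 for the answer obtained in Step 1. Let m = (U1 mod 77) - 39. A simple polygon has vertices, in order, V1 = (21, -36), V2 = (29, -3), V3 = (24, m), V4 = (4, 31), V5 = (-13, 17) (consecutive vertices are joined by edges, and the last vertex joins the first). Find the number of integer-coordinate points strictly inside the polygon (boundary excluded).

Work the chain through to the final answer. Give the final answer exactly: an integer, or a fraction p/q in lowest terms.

1586

Step 1: 40958 = 2 * 20479; sigma = (1 + 2) * (1 + 20479) = 3 * 20480 = 61440; answer 61440
Step 2: U1 = 61440; m = 32; cross terms: (21*-3 - 29*-36)=981, (29*32 - 24*-3)=1000, (24*31 - 4*32)=616, (4*17 - -13*31)=471, (-13*-36 - 21*17)=111; twice the area = |3179| = 3179; area = 3179/2; boundary points = 1 + 5 + 1 + 1 + 1 = 9; strictly interior points = area - boundary/2 + 1 = 1586; answer 1586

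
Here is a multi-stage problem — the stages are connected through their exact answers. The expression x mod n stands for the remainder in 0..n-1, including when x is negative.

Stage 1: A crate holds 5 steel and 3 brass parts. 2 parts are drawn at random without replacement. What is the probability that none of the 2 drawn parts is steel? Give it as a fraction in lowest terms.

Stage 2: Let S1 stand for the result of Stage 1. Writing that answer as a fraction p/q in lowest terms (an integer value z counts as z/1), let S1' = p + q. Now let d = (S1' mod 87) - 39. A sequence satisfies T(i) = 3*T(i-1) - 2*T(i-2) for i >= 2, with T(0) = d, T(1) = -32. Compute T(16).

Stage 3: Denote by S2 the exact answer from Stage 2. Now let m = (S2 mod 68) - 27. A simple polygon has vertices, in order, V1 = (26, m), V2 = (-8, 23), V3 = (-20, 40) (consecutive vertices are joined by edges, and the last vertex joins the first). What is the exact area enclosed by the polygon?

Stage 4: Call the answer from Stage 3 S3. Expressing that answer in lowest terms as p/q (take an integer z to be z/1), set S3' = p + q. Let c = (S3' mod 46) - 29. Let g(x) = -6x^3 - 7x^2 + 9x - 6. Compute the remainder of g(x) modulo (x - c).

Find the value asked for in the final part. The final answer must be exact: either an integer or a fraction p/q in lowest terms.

-16

Stage 1: total draws C(8,2) = 28; favorable C(3,2) = 3; P = 3/28; answer 3/28
Stage 2: S1 = 3/28; threaded value p + q = 31; d = -8; T(2) = 3*(-32) - 2*(-8) = -80; iterating: T(2)=-80, T(3)=-176, T(4)=-368, T(5)=-752, T(6)=-1520, T(7)=-3056, T(8)=-6128, T(9)=-12272, T(10)=-24560, T(11)=-49136, T(12)=-98288, T(13)=-196592, T(14)=-393200, T(15)=-786416, T(16)=-1572848; answer -1572848
Stage 3: S2 = -1572848; m = 33; cross terms: (26*23 - -8*33)=862, (-8*40 - -20*23)=140, (-20*33 - 26*40)=-1700; twice the area = |-698| = 698; area = 349; answer 349
Stage 4: S3 = 349; threaded value p + q = 350; c = -1; remainder = value at the root: -6*(-1)^3 - 7*(-1)^2 + 9*(-1)^1 - 6 = (6) + (-7) + (-9) + (-6) = -16; answer -16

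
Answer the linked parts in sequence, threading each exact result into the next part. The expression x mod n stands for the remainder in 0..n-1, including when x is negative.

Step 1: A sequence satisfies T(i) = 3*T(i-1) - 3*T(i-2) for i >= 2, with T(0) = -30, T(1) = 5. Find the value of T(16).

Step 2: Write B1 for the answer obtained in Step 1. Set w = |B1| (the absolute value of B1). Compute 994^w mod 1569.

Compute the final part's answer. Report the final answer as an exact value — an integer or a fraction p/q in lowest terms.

Step 1: T(2) = 3*(5) - 3*(-30) = 105; iterating: T(2)=105, T(3)=300, T(4)=585, T(5)=855, T(6)=810, T(7)=-135, T(8)=-2835, T(9)=-8100, T(10)=-15795, T(11)=-23085, T(12)=-21870, T(13)=3645, T(14)=76545, T(15)=218700, T(16)=426465; answer 426465
Step 2: B1 = 426465; w = 426465; squarings mod 1569: 994^1=994, 994^2=1135, 994^4=76, 994^8=1069, 994^16=529, 994^32=559, 994^64=250, 994^128=1309, 994^256=133, 994^512=430, 994^1024=1327, 994^2048=511, 994^4096=667, 994^8192=862, 994^16384=907, 994^32768=493, 994^65536=1423, 994^131072=919, 994^262144=439; 994^426465 = 994^1 * 994^32 * 994^64 * 994^128 * 994^256 * 994^32768 * 994^131072 * 994^262144 = 652 (mod 1569); answer 652

652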